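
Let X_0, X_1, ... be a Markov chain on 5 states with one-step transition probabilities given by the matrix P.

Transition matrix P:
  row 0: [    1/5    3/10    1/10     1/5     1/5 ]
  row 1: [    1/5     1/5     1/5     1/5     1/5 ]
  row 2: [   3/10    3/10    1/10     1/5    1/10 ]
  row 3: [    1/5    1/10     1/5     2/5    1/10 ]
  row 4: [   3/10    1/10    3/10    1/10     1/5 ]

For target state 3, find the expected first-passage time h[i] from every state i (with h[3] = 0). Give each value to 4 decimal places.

First-step conditioning: h[3] = 0; for i ≠ 3, h[i] = 1 + Σ_k P[i][k]·h[k].
  h[0] = 1 + 1/5·h[0] + 3/10·h[1] + 1/10·h[2] + 1/5·h[4]
  h[1] = 1 + 1/5·h[0] + 1/5·h[1] + 1/5·h[2] + 1/5·h[4]
  h[2] = 1 + 3/10·h[0] + 3/10·h[1] + 1/10·h[2] + 1/10·h[4]
  h[4] = 1 + 3/10·h[0] + 1/10·h[1] + 3/10·h[2] + 1/5·h[4]
Solving the 4×4 linear system over states ≠ 3 gives exactly h = [5600/1017, 1865/339, 5545/1017, 0, 2050/339] (h[3] = 0 is the target).

h = [5.5064, 5.5015, 5.4523, 0.0000, 6.0472]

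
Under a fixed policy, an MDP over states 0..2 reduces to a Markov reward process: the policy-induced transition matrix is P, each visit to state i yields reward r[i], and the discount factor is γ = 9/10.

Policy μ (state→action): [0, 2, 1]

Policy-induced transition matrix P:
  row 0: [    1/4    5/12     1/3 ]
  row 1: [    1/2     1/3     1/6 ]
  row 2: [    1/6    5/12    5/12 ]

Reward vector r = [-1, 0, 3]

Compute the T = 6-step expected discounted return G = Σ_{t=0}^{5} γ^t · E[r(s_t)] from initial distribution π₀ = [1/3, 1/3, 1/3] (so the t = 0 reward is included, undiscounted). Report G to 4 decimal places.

G = 2.7759

t=0: π = [0.3333, 0.3333, 0.3333], E[r] = 0.6667, γ^t·E[r] = 0.666667, running G = 0.666667
t=1: π = [0.3056, 0.3889, 0.3056], E[r] = 0.6111, γ^t·E[r] = 0.550000, running G = 1.216667
t=2: π = [0.3218, 0.3843, 0.2940], E[r] = 0.5602, γ^t·E[r] = 0.453750, running G = 1.670417
t=3: π = [0.3216, 0.3846, 0.2938], E[r] = 0.5598, γ^t·E[r] = 0.408094, running G = 2.078510
t=4: π = [0.3217, 0.3846, 0.2937], E[r] = 0.5594, γ^t·E[r] = 0.367052, running G = 2.445563
t=5: π = [0.3217, 0.3846, 0.2937], E[r] = 0.5594, γ^t·E[r] = 0.330346, running G = 2.775908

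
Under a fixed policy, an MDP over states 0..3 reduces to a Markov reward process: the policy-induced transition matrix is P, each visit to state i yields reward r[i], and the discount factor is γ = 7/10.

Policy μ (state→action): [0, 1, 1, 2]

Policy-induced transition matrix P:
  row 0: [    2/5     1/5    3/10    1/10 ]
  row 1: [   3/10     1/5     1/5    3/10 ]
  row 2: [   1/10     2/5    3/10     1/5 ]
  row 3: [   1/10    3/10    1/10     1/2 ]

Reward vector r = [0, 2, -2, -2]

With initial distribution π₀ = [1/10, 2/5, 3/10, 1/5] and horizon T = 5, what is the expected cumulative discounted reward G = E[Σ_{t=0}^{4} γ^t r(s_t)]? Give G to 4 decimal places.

G = -1.0267

t=0: π = [0.1000, 0.4000, 0.3000, 0.2000], E[r] = -0.2000, γ^t·E[r] = -0.200000, running G = -0.200000
t=1: π = [0.2100, 0.2800, 0.2200, 0.2900], E[r] = -0.4600, γ^t·E[r] = -0.322000, running G = -0.522000
t=2: π = [0.2190, 0.2730, 0.2140, 0.2940], E[r] = -0.4700, γ^t·E[r] = -0.230300, running G = -0.752300
t=3: π = [0.2203, 0.2722, 0.2139, 0.2936], E[r] = -0.4706, γ^t·E[r] = -0.161416, running G = -0.913716
t=4: π = [0.2205, 0.2721, 0.2141, 0.2933], E[r] = -0.4704, γ^t·E[r] = -0.112938, running G = -1.026654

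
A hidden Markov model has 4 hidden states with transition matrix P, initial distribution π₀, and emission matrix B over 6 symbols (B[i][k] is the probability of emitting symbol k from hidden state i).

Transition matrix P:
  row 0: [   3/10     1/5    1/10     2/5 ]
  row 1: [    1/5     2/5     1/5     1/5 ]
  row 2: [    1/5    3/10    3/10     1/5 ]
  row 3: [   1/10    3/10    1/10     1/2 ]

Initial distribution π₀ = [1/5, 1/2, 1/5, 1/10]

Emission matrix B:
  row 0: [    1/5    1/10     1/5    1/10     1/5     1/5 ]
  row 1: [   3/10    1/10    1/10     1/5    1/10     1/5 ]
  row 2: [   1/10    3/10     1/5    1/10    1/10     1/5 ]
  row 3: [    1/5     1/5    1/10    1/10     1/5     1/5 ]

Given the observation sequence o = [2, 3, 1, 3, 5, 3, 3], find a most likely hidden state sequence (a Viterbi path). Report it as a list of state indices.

t=0: δ = [4.000e-02, 5.000e-02, 4.000e-02, 1.000e-02]  (obs o_0=2)
t=1: δ = [1.200e-03, 4.000e-03, 1.200e-03, 1.600e-03]  ψ = [0, 1, 2, 0]  (obs o_1=3)
t=2: δ = [8.000e-05, 1.600e-04, 2.400e-04, 1.600e-04]  ψ = [1, 1, 1, 1]  (obs o_2=1)
t=3: δ = [4.800e-06, 1.440e-05, 7.200e-06, 8.000e-06]  ψ = [2, 2, 2, 3]  (obs o_3=3)
t=4: δ = [5.760e-07, 1.152e-06, 5.760e-07, 8.000e-07]  ψ = [1, 1, 1, 3]  (obs o_4=5)
t=5: δ = [2.304e-08, 9.216e-08, 2.304e-08, 4.000e-08]  ψ = [1, 1, 1, 3]  (obs o_5=3)
t=6: δ = [1.843e-09, 7.373e-09, 1.843e-09, 2.000e-09]  ψ = [1, 1, 1, 3]  (obs o_6=3)
backtrack: best end state = 1; path = [1, 1, 2, 1, 1, 1, 1]

path = [1, 1, 2, 1, 1, 1, 1]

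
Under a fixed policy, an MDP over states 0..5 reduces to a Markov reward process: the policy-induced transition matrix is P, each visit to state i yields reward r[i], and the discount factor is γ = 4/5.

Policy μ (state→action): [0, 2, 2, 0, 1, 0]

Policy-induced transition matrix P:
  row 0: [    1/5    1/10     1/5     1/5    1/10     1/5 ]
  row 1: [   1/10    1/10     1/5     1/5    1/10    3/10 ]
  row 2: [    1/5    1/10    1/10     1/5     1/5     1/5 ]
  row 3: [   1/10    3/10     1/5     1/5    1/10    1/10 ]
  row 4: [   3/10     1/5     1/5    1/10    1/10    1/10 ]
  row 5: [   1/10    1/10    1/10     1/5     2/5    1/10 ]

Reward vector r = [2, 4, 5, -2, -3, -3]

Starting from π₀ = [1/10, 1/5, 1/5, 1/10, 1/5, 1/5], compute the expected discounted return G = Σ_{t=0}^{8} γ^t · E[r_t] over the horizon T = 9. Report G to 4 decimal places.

G = 1.9166

t=0: π = [0.1000, 0.2000, 0.2000, 0.1000, 0.2000, 0.2000], E[r] = 0.6000, γ^t·E[r] = 0.600000, running G = 0.600000
t=1: π = [0.1700, 0.1400, 0.1600, 0.1800, 0.1800, 0.1700], E[r] = 0.2900, γ^t·E[r] = 0.232000, running G = 0.832000
t=2: π = [0.1690, 0.1540, 0.1670, 0.1820, 0.1670, 0.1610], E[r] = 0.4410, γ^t·E[r] = 0.282240, running G = 1.114240
t=3: π = [0.1670, 0.1531, 0.1672, 0.1833, 0.1650, 0.1644], E[r] = 0.4276, γ^t·E[r] = 0.218931, running G = 1.333171
t=4: π = [0.1664, 0.1532, 0.1668, 0.1835, 0.1660, 0.1640], E[r] = 0.4224, γ^t·E[r] = 0.173031, running G = 1.506203
t=5: π = [0.1665, 0.1533, 0.1669, 0.1834, 0.1659, 0.1640], E[r] = 0.4245, γ^t·E[r] = 0.139097, running G = 1.645300
t=6: π = [0.1665, 0.1533, 0.1669, 0.1834, 0.1659, 0.1640], E[r] = 0.4242, γ^t·E[r] = 0.111205, running G = 1.756505
t=7: π = [0.1665, 0.1533, 0.1669, 0.1834, 0.1659, 0.1640], E[r] = 0.4242, γ^t·E[r] = 0.088954, running G = 1.845459
t=8: π = [0.1665, 0.1533, 0.1669, 0.1834, 0.1659, 0.1640], E[r] = 0.4242, γ^t·E[r] = 0.071168, running G = 1.916627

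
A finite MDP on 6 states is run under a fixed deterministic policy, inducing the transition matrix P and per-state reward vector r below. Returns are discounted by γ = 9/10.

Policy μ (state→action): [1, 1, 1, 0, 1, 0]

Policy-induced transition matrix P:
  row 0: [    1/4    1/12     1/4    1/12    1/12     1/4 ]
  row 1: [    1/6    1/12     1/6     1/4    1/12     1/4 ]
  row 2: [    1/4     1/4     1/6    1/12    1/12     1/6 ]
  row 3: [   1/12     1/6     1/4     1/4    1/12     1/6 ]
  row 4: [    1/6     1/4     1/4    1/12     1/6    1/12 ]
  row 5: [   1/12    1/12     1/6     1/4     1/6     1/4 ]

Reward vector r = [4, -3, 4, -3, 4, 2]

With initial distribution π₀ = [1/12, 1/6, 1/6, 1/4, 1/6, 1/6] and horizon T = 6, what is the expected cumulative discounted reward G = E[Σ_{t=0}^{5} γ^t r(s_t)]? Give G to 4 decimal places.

t=0: π = [0.0833, 0.1667, 0.1667, 0.2500, 0.1667, 0.1667], E[r] = 0.7500, γ^t·E[r] = 0.750000, running G = 0.750000
t=1: π = [0.1528, 0.1597, 0.2083, 0.1806, 0.1111, 0.1875], E[r] = 1.2431, γ^t·E[r] = 1.118750, running G = 1.868750
t=2: π = [0.1661, 0.1516, 0.2037, 0.1713, 0.1082, 0.1991], E[r] = 1.3414, γ^t·E[r] = 1.086563, running G = 2.955313
t=3: π = [0.1666, 0.1496, 0.2038, 0.1703, 0.1089, 0.2007], E[r] = 1.3591, γ^t·E[r] = 0.990773, running G = 3.946086
t=4: π = [0.1666, 0.1497, 0.2038, 0.1701, 0.1091, 0.2007], E[r] = 1.3604, γ^t·E[r] = 0.892535, running G = 4.838621
t=5: π = [0.1666, 0.1497, 0.2038, 0.1701, 0.1092, 0.2006], E[r] = 1.3605, γ^t·E[r] = 0.803375, running G = 5.641995

G = 5.6420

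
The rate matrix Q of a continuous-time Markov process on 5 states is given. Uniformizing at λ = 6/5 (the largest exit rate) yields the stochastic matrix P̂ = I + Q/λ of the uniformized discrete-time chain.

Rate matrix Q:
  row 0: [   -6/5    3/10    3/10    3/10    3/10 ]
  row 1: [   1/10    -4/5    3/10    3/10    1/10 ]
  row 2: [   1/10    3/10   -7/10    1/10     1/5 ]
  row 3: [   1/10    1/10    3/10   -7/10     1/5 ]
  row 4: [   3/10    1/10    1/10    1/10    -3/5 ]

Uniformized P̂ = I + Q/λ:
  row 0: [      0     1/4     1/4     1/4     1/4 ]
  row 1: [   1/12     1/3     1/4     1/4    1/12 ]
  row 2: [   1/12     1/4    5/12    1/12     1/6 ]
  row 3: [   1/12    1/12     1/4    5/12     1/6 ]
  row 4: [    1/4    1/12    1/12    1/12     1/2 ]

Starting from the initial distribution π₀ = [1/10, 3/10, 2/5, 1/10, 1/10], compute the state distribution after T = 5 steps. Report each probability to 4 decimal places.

t=0: π = [0.1000, 0.3000, 0.4000, 0.1000, 0.1000]
t=1: π = [0.0917, 0.2417, 0.3000, 0.1833, 0.1833]
t=2: π = [0.1063, 0.2090, 0.2694, 0.2000, 0.2153]
t=3: π = [0.1104, 0.1982, 0.2590, 0.2025, 0.2299]
t=4: π = [0.1124, 0.1944, 0.2549, 0.2023, 0.2360]
t=5: π = [0.1133, 0.1932, 0.2531, 0.2019, 0.2385]

π = [0.1133, 0.1932, 0.2531, 0.2019, 0.2385]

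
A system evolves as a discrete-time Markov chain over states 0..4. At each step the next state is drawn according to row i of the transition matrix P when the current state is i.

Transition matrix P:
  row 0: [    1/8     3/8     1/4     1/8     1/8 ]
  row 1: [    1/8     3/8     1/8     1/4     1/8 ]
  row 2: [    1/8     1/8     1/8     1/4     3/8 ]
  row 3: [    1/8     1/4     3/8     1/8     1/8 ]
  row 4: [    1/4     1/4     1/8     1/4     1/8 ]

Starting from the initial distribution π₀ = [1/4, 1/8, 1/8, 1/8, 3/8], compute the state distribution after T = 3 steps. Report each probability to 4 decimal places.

π = [0.1465, 0.2788, 0.1938, 0.2065, 0.1743]

t=0: π = [0.2500, 0.1250, 0.1250, 0.1250, 0.3750]
t=1: π = [0.1719, 0.2813, 0.1875, 0.2031, 0.1563]
t=2: π = [0.1445, 0.2832, 0.1973, 0.2031, 0.1719]
t=3: π = [0.1465, 0.2788, 0.1938, 0.2065, 0.1743]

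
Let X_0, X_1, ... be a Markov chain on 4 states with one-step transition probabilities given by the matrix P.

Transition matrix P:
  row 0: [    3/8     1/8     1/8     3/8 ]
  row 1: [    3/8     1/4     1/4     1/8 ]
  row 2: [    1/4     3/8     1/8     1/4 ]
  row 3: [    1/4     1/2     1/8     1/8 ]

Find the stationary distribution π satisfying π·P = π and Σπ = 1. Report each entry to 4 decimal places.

π = [0.3266, 0.2860, 0.1607, 0.2267]

Balance equations π_j = Σ_i π_i·P[i][j]:
  π_0 = 3/8·π_0 + 3/8·π_1 + 1/4·π_2 + 1/4·π_3
  π_1 = 1/8·π_0 + 1/4·π_1 + 3/8·π_2 + 1/2·π_3
  π_2 = 1/8·π_0 + 1/4·π_1 + 1/8·π_2 + 1/8·π_3
  normalize: π_0 + π_1 + π_2 + π_3 = 1
Solving the linear system gives exactly π = [193/591, 169/591, 95/591, 134/591].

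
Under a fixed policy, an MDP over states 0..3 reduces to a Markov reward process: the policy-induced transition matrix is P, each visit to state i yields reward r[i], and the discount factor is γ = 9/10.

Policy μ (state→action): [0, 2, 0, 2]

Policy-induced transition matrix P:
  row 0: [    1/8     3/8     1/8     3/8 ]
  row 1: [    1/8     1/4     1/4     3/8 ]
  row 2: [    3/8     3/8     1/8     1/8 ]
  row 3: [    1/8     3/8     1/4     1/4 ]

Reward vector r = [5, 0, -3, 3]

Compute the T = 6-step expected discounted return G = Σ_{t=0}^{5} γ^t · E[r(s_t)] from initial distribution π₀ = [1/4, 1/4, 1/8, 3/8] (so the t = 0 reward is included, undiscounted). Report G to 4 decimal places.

G = 6.1119

t=0: π = [0.2500, 0.2500, 0.1250, 0.3750], E[r] = 2.0000, γ^t·E[r] = 2.000000, running G = 2.000000
t=1: π = [0.1563, 0.3438, 0.2031, 0.2969], E[r] = 1.0625, γ^t·E[r] = 0.956250, running G = 2.956250
t=2: π = [0.1758, 0.3320, 0.2051, 0.2871], E[r] = 1.1250, γ^t·E[r] = 0.911250, running G = 3.867500
t=3: π = [0.1763, 0.3335, 0.2024, 0.2878], E[r] = 1.1377, γ^t·E[r] = 0.829380, running G = 4.696880
t=4: π = [0.1756, 0.3333, 0.2027, 0.2884], E[r] = 1.1353, γ^t·E[r] = 0.744840, running G = 5.441720
t=5: π = [0.1757, 0.3333, 0.2027, 0.2883], E[r] = 1.1350, γ^t·E[r] = 0.670221, running G = 6.111941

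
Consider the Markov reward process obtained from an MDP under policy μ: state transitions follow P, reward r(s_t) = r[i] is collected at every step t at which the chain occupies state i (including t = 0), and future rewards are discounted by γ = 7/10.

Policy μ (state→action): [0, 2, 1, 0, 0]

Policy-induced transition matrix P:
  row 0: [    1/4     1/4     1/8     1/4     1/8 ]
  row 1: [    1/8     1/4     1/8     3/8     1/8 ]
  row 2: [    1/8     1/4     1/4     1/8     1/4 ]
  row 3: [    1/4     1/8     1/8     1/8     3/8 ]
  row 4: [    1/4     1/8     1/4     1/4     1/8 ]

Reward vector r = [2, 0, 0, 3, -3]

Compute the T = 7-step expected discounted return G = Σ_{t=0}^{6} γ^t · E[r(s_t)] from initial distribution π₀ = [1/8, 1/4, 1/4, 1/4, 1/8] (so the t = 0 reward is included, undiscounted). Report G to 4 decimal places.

G = 1.5350

t=0: π = [0.1250, 0.2500, 0.2500, 0.2500, 0.1250], E[r] = 0.6250, γ^t·E[r] = 0.625000, running G = 0.625000
t=1: π = [0.1875, 0.2031, 0.1719, 0.2188, 0.2188], E[r] = 0.3750, γ^t·E[r] = 0.262500, running G = 0.887500
t=2: π = [0.2031, 0.1953, 0.1738, 0.2266, 0.2012], E[r] = 0.4824, γ^t·E[r] = 0.236387, running G = 1.123887
t=3: π = [0.2039, 0.1965, 0.1719, 0.2244, 0.2034], E[r] = 0.4707, γ^t·E[r] = 0.161451, running G = 1.285338
t=4: π = [0.2039, 0.1965, 0.1719, 0.2250, 0.2026], E[r] = 0.4753, γ^t·E[r] = 0.114115, running G = 1.399453
t=5: π = [0.2039, 0.1965, 0.1718, 0.2249, 0.2027], E[r] = 0.4745, γ^t·E[r] = 0.079748, running G = 1.479201
t=6: π = [0.2040, 0.1965, 0.1718, 0.2250, 0.2027], E[r] = 0.4747, γ^t·E[r] = 0.055847, running G = 1.535048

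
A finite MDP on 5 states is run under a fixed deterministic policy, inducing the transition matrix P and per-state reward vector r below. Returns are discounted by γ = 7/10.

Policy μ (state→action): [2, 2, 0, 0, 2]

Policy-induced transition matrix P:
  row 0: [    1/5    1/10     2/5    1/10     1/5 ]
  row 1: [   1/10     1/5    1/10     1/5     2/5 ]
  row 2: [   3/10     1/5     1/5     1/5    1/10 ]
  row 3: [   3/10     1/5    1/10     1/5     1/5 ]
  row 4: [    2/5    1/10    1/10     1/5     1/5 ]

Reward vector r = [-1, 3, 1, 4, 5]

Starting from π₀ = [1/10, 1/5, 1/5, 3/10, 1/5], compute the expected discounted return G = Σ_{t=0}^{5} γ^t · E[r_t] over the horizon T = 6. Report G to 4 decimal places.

t=0: π = [0.1000, 0.2000, 0.2000, 0.3000, 0.2000], E[r] = 2.9000, γ^t·E[r] = 2.900000, running G = 2.900000
t=1: π = [0.2700, 0.1700, 0.1500, 0.1900, 0.2200], E[r] = 2.2500, γ^t·E[r] = 1.575000, running G = 4.475000
t=2: π = [0.2610, 0.1510, 0.1960, 0.1730, 0.2190], E[r] = 2.1750, γ^t·E[r] = 1.065750, running G = 5.540750
t=3: π = [0.2656, 0.1520, 0.1979, 0.1739, 0.2106], E[r] = 2.1369, γ^t·E[r] = 0.732957, running G = 6.273707
t=4: π = [0.2641, 0.1524, 0.1995, 0.1734, 0.2106], E[r] = 2.1393, γ^t·E[r] = 0.513651, running G = 6.787357
t=5: π = [0.2642, 0.1525, 0.1992, 0.1736, 0.2105], E[r] = 2.1396, γ^t·E[r] = 0.359602, running G = 7.146959

G = 7.1470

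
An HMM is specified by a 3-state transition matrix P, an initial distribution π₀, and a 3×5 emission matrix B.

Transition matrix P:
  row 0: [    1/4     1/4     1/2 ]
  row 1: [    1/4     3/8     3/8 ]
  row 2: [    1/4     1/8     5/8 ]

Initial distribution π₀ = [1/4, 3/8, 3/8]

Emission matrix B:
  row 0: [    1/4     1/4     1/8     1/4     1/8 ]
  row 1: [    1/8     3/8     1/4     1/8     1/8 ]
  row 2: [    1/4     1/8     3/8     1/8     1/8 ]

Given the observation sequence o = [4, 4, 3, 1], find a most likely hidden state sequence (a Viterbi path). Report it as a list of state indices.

t=0: δ = [3.125e-02, 4.688e-02, 4.688e-02]  (obs o_0=4)
t=1: δ = [1.465e-03, 2.197e-03, 3.662e-03]  ψ = [1, 1, 2]  (obs o_1=4)
t=2: δ = [2.289e-04, 1.030e-04, 2.861e-04]  ψ = [2, 1, 2]  (obs o_2=3)
t=3: δ = [1.788e-05, 2.146e-05, 2.235e-05]  ψ = [2, 0, 2]  (obs o_3=1)
backtrack: best end state = 2; path = [2, 2, 2, 2]

path = [2, 2, 2, 2]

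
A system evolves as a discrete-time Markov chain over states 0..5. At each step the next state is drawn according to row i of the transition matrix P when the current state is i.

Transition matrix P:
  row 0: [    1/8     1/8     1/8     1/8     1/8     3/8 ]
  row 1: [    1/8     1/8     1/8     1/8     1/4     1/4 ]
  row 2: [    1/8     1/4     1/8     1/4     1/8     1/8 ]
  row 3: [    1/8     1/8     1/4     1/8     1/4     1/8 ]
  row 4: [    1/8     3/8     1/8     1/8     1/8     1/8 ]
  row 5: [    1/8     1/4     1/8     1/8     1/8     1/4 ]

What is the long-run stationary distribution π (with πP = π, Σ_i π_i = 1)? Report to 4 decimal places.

Balance equations π_j = Σ_i π_i·P[i][j]:
  π_0 = 1/8·π_0 + 1/8·π_1 + 1/8·π_2 + 1/8·π_3 + 1/8·π_4 + 1/8·π_5
  π_1 = 1/8·π_0 + 1/8·π_1 + 1/4·π_2 + 1/8·π_3 + 3/8·π_4 + 1/4·π_5
  π_2 = 1/8·π_0 + 1/8·π_1 + 1/8·π_2 + 1/4·π_3 + 1/8·π_4 + 1/8·π_5
  π_3 = 1/8·π_0 + 1/8·π_1 + 1/4·π_2 + 1/8·π_3 + 1/8·π_4 + 1/8·π_5
  π_4 = 1/8·π_0 + 1/4·π_1 + 1/8·π_2 + 1/4·π_3 + 1/8·π_4 + 1/8·π_5
  normalize: π_0 + π_1 + π_2 + π_3 + π_4 + π_5 = 1
Solving the linear system gives exactly π = [1/8, 15/71, 1/7, 1/7, 673/3976, 415/1988].

π = [0.1250, 0.2113, 0.1429, 0.1429, 0.1693, 0.2088]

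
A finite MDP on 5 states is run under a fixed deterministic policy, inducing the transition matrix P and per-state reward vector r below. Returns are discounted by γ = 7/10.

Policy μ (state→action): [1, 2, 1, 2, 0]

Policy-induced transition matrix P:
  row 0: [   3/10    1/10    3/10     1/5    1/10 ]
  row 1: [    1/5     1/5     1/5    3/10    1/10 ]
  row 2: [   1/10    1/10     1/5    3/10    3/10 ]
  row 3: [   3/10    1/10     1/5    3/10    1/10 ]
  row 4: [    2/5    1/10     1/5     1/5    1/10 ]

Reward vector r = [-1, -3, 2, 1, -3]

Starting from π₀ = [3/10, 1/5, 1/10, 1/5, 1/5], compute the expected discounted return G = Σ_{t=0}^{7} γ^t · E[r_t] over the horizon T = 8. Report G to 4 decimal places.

t=0: π = [0.3000, 0.2000, 0.1000, 0.2000, 0.2000], E[r] = -1.1000, γ^t·E[r] = -1.100000, running G = -1.100000
t=1: π = [0.2800, 0.1200, 0.2300, 0.2500, 0.1200], E[r] = -0.2900, γ^t·E[r] = -0.203000, running G = -1.303000
t=2: π = [0.2540, 0.1120, 0.2280, 0.2600, 0.1460], E[r] = -0.3120, γ^t·E[r] = -0.152880, running G = -1.455880
t=3: π = [0.2578, 0.1112, 0.2254, 0.2600, 0.1456], E[r] = -0.3174, γ^t·E[r] = -0.108868, running G = -1.564748
t=4: π = [0.2584, 0.1111, 0.2258, 0.2597, 0.1451], E[r] = -0.3157, γ^t·E[r] = -0.075809, running G = -1.640557
t=5: π = [0.2582, 0.1111, 0.2258, 0.2597, 0.1452], E[r] = -0.3157, γ^t·E[r] = -0.053062, running G = -1.693620
t=6: π = [0.2582, 0.1111, 0.2258, 0.2597, 0.1452], E[r] = -0.3158, γ^t·E[r] = -0.037149, running G = -1.730769
t=7: π = [0.2582, 0.1111, 0.2258, 0.2597, 0.1452], E[r] = -0.3158, γ^t·E[r] = -0.026004, running G = -1.756773

G = -1.7568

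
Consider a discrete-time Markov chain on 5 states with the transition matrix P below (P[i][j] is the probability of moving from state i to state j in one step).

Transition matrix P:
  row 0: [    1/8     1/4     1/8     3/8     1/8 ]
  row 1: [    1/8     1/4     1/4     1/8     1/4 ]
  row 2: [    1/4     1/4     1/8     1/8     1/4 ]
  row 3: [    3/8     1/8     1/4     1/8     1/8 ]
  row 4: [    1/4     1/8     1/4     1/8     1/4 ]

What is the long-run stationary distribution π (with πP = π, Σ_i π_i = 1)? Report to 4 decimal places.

Balance equations π_j = Σ_i π_i·P[i][j]:
  π_0 = 1/8·π_0 + 1/8·π_1 + 1/4·π_2 + 3/8·π_3 + 1/4·π_4
  π_1 = 1/4·π_0 + 1/4·π_1 + 1/4·π_2 + 1/8·π_3 + 1/8·π_4
  π_2 = 1/8·π_0 + 1/4·π_1 + 1/8·π_2 + 1/4·π_3 + 1/4·π_4
  π_3 = 3/8·π_0 + 1/8·π_1 + 1/8·π_2 + 1/8·π_3 + 1/8·π_4
  normalize: π_0 + π_1 + π_2 + π_3 + π_4 = 1
Solving the linear system gives exactly π = [983/4474, 453/2237, 885/4474, 805/4474, 895/4474].

π = [0.2197, 0.2025, 0.1978, 0.1799, 0.2000]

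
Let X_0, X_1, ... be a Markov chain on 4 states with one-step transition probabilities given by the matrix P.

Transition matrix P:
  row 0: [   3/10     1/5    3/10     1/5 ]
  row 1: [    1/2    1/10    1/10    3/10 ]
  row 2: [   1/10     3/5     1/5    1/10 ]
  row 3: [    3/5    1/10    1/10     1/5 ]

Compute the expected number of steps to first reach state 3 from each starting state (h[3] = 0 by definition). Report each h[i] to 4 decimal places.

h = [4.9049, 4.4106, 5.1711, 0.0000]

First-step conditioning: h[3] = 0; for i ≠ 3, h[i] = 1 + Σ_k P[i][k]·h[k].
  h[0] = 1 + 3/10·h[0] + 1/5·h[1] + 3/10·h[2]
  h[1] = 1 + 1/2·h[0] + 1/10·h[1] + 1/10·h[2]
  h[2] = 1 + 1/10·h[0] + 3/5·h[1] + 1/5·h[2]
Solving the 3×3 linear system over states ≠ 3 gives exactly h = [1290/263, 1160/263, 1360/263, 0] (h[3] = 0 is the target).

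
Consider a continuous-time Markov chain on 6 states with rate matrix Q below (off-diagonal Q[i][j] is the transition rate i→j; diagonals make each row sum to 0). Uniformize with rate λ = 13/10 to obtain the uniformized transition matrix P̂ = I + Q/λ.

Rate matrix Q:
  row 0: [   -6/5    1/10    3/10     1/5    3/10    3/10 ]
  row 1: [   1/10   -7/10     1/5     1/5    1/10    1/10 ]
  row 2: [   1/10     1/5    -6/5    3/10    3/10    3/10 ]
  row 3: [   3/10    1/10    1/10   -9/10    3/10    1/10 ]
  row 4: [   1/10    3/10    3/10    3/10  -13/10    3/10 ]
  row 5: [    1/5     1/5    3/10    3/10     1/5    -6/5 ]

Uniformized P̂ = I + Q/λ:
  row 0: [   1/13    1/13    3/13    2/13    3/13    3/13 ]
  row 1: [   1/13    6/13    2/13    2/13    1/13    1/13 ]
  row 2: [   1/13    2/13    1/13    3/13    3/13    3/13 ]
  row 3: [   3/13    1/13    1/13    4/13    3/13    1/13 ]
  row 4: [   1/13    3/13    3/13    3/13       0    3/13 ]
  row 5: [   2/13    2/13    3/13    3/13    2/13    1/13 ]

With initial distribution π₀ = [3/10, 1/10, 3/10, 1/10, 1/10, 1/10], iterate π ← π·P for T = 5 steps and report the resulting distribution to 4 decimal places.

π = [0.1223, 0.2006, 0.1569, 0.2231, 0.1535, 0.1435]

t=0: π = [0.3000, 0.1000, 0.3000, 0.1000, 0.1000, 0.1000]
t=1: π = [0.1000, 0.1615, 0.1615, 0.2077, 0.1846, 0.1846]
t=2: π = [0.1231, 0.1941, 0.1615, 0.2266, 0.1491, 0.1456]
t=3: π = [0.1230, 0.1981, 0.1561, 0.2238, 0.1553, 0.1437]
t=4: π = [0.1224, 0.2001, 0.1571, 0.2233, 0.1534, 0.1438]
t=5: π = [0.1223, 0.2006, 0.1569, 0.2231, 0.1535, 0.1435]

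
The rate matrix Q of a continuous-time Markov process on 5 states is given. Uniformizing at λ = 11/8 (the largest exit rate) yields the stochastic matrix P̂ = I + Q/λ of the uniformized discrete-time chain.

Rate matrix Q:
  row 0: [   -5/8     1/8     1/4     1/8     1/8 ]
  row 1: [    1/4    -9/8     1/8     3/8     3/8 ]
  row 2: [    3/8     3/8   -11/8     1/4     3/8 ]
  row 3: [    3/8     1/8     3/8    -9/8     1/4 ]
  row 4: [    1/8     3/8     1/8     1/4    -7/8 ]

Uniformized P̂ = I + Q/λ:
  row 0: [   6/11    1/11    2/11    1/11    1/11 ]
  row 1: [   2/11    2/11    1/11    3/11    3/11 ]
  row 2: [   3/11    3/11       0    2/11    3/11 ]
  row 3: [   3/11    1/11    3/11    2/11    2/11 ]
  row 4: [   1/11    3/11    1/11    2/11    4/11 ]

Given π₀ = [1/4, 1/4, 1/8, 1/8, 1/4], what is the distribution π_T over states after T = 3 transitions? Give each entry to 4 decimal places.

t=0: π = [0.2500, 0.2500, 0.1250, 0.1250, 0.2500]
t=1: π = [0.2727, 0.1818, 0.1250, 0.1818, 0.2386]
t=2: π = [0.2872, 0.1736, 0.1374, 0.1736, 0.2283]
t=3: π = [0.2938, 0.1732, 0.1361, 0.1715, 0.2255]

π = [0.2938, 0.1732, 0.1361, 0.1715, 0.2255]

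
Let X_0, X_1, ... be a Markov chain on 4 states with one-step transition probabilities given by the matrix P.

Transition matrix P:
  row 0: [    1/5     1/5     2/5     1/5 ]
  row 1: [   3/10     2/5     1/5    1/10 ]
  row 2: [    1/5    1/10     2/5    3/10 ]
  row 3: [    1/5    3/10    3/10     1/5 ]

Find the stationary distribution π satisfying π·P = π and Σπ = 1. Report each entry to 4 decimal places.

Balance equations π_j = Σ_i π_i·P[i][j]:
  π_0 = 1/5·π_0 + 3/10·π_1 + 1/5·π_2 + 1/5·π_3
  π_1 = 1/5·π_0 + 2/5·π_1 + 1/10·π_2 + 3/10·π_3
  π_2 = 2/5·π_0 + 1/5·π_1 + 2/5·π_2 + 3/10·π_3
  normalize: π_0 + π_1 + π_2 + π_3 = 1
Solving the linear system gives exactly π = [179/801, 188/801, 266/801, 56/267].

π = [0.2235, 0.2347, 0.3321, 0.2097]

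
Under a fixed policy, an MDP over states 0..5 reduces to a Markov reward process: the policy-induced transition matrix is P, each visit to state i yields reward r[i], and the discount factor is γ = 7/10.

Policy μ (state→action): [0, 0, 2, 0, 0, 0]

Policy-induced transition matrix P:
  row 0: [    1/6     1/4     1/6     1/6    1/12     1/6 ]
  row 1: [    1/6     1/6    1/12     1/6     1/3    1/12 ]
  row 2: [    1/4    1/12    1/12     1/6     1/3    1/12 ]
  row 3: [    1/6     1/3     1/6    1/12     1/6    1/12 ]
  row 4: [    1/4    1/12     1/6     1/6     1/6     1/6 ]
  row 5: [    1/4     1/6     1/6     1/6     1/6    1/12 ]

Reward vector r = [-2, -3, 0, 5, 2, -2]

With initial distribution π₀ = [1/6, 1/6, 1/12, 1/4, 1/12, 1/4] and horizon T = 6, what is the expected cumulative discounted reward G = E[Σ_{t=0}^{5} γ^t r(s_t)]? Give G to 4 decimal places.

t=0: π = [0.1667, 0.1667, 0.0833, 0.2500, 0.0833, 0.2500], E[r] = 0.0833, γ^t·E[r] = 0.083333, running G = 0.083333
t=1: π = [0.2014, 0.2083, 0.1458, 0.1458, 0.1944, 0.1042], E[r] = -0.1181, γ^t·E[r] = -0.082639, running G = 0.000694
t=2: π = [0.2037, 0.1794, 0.1372, 0.1545, 0.2089, 0.1163], E[r] = 0.0122, γ^t·E[r] = 0.005955, running G = 0.006649
t=3: π = [0.2052, 0.1806, 0.1403, 0.1538, 0.2024, 0.1177], E[r] = -0.0136, γ^t·E[r] = -0.004681, running G = 0.001968
t=4: π = [0.2050, 0.1808, 0.1399, 0.1539, 0.2030, 0.1173], E[r] = -0.0119, γ^t·E[r] = -0.002847, running G = -0.000879
t=5: π = [0.2050, 0.1808, 0.1399, 0.1538, 0.2030, 0.1173], E[r] = -0.0119, γ^t·E[r] = -0.001993, running G = -0.002872

G = -0.0029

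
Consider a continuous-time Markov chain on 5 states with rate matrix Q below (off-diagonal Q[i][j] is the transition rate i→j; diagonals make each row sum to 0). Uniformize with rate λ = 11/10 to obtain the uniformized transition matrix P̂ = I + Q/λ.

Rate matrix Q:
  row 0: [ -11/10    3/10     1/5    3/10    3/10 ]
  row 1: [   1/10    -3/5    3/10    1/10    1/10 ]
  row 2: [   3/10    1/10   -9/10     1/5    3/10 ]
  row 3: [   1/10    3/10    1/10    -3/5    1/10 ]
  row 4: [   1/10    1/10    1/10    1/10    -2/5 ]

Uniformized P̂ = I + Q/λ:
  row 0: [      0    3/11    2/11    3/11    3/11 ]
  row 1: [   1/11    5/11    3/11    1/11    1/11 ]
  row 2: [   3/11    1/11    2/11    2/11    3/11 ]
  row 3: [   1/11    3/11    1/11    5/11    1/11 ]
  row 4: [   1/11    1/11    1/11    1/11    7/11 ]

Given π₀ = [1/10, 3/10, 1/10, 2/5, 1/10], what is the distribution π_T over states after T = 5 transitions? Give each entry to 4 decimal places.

π = [0.1101, 0.2343, 0.1589, 0.1988, 0.2979]

t=0: π = [0.1000, 0.3000, 0.1000, 0.4000, 0.1000]
t=1: π = [0.1000, 0.2909, 0.1636, 0.2636, 0.1818]
t=2: π = [0.1116, 0.2628, 0.1678, 0.2198, 0.2380]
t=3: π = [0.1113, 0.2467, 0.1641, 0.2064, 0.2715]
t=4: π = [0.1106, 0.2384, 0.1608, 0.2011, 0.2891]
t=5: π = [0.1101, 0.2343, 0.1589, 0.1988, 0.2979]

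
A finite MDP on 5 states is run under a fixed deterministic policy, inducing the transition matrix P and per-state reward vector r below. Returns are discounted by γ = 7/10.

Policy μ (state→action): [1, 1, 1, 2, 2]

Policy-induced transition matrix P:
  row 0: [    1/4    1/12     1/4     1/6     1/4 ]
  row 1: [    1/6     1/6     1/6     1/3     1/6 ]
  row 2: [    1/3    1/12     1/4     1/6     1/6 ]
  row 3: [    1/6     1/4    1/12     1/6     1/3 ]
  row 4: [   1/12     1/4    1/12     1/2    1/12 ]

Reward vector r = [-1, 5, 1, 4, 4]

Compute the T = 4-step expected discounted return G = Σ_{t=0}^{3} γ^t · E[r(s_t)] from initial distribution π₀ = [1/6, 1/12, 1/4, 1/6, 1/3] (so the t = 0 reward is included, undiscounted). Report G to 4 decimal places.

t=0: π = [0.1667, 0.0833, 0.2500, 0.1667, 0.3333], E[r] = 2.5000, γ^t·E[r] = 2.500000, running G = 2.500000
t=1: π = [0.1944, 0.1736, 0.1597, 0.2917, 0.1806], E[r] = 2.7222, γ^t·E[r] = 1.905556, running G = 4.405556
t=2: π = [0.1944, 0.1765, 0.1568, 0.2558, 0.2164], E[r] = 2.7338, γ^t·E[r] = 1.339560, running G = 5.745116
t=3: π = [0.1910, 0.1767, 0.1566, 0.2682, 0.2075], E[r] = 2.7521, γ^t·E[r] = 0.943978, running G = 6.689094

G = 6.6891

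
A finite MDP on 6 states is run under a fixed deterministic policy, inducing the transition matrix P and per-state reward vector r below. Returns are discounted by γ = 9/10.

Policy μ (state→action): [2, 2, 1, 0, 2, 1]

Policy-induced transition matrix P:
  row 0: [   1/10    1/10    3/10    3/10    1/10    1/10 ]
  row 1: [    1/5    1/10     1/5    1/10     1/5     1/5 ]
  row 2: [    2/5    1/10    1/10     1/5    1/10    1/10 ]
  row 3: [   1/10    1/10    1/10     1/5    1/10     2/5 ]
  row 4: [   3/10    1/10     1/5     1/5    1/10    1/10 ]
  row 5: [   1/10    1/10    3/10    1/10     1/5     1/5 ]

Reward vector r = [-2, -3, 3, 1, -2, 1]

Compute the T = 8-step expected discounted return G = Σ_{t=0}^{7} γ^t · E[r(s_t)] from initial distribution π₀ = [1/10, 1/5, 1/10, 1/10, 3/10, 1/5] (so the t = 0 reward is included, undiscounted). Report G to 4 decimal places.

G = -0.7346

t=0: π = [0.1000, 0.2000, 0.1000, 0.1000, 0.3000, 0.2000], E[r] = -0.8000, γ^t·E[r] = -0.800000, running G = -0.800000
t=1: π = [0.2100, 0.1000, 0.2100, 0.1700, 0.1400, 0.1700], E[r] = -0.0300, γ^t·E[r] = -0.027000, running G = -0.827000
t=2: π = [0.2010, 0.1000, 0.2000, 0.1940, 0.1270, 0.1780], E[r] = 0.0160, γ^t·E[r] = 0.012960, running G = -0.814040
t=3: π = [0.1954, 0.1000, 0.1985, 0.1923, 0.1278, 0.1860], E[r] = 0.0274, γ^t·E[r] = 0.019975, running G = -0.794065
t=4: π = [0.1951, 0.1000, 0.1991, 0.1909, 0.1286, 0.1863], E[r] = 0.0270, γ^t·E[r] = 0.017708, running G = -0.776357
t=5: π = [0.1954, 0.1000, 0.1991, 0.1909, 0.1286, 0.1859], E[r] = 0.0261, γ^t·E[r] = 0.015399, running G = -0.760958
t=6: π = [0.1955, 0.1000, 0.1991, 0.1910, 0.1286, 0.1859], E[r] = 0.0261, γ^t·E[r] = 0.013865, running G = -0.747093
t=7: π = [0.1955, 0.1000, 0.1991, 0.1910, 0.1286, 0.1859], E[r] = 0.0261, γ^t·E[r] = 0.012492, running G = -0.734602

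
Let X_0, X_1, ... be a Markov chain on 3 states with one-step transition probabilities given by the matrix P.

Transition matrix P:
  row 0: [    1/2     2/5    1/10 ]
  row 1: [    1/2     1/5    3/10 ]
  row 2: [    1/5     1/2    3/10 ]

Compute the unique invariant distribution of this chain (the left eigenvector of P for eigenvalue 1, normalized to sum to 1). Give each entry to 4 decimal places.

Balance equations π_j = Σ_i π_i·P[i][j]:
  π_0 = 1/2·π_0 + 1/2·π_1 + 1/5·π_2
  π_1 = 2/5·π_0 + 1/5·π_1 + 1/2·π_2
  normalize: π_0 + π_1 + π_2 = 1
Solving the linear system gives exactly π = [41/94, 33/94, 10/47].

π = [0.4362, 0.3511, 0.2128]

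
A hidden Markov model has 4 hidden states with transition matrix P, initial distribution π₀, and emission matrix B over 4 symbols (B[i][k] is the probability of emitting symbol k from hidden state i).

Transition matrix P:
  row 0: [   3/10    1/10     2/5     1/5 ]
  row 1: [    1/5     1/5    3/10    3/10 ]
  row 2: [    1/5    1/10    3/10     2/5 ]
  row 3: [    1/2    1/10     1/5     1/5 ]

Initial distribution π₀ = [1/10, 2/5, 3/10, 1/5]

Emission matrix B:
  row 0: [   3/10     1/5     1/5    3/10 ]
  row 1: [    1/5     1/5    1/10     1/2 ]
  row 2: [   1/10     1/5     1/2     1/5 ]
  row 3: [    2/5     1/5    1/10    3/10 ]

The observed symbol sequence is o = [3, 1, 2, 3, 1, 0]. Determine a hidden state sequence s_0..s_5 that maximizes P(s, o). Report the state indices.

t=0: δ = [3.000e-02, 2.000e-01, 6.000e-02, 6.000e-02]  (obs o_0=3)
t=1: δ = [8.000e-03, 8.000e-03, 1.200e-02, 1.200e-02]  ψ = [1, 1, 1, 1]  (obs o_1=1)
t=2: δ = [1.200e-03, 1.600e-04, 1.800e-03, 4.800e-04]  ψ = [3, 1, 2, 2]  (obs o_2=2)
t=3: δ = [1.080e-04, 9.000e-05, 1.080e-04, 2.160e-04]  ψ = [0, 2, 2, 2]  (obs o_3=3)
t=4: δ = [2.160e-05, 4.320e-06, 8.640e-06, 8.640e-06]  ψ = [3, 3, 0, 2]  (obs o_4=1)
t=5: δ = [1.944e-06, 4.320e-07, 8.640e-07, 1.728e-06]  ψ = [0, 0, 0, 0]  (obs o_5=0)
backtrack: best end state = 0; path = [1, 2, 2, 3, 0, 0]

path = [1, 2, 2, 3, 0, 0]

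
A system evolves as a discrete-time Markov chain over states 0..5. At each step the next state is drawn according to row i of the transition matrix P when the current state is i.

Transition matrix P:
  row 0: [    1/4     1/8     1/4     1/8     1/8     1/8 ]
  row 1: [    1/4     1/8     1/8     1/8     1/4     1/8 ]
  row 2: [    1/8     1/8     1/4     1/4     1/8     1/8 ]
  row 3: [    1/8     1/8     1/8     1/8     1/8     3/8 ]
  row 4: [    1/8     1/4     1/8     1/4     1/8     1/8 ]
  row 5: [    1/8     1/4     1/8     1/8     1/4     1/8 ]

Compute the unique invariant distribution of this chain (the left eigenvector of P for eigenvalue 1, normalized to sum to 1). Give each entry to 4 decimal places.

π = [0.1667, 0.1667, 0.1667, 0.1667, 0.1667, 0.1667]

Balance equations π_j = Σ_i π_i·P[i][j]:
  π_0 = 1/4·π_0 + 1/4·π_1 + 1/8·π_2 + 1/8·π_3 + 1/8·π_4 + 1/8·π_5
  π_1 = 1/8·π_0 + 1/8·π_1 + 1/8·π_2 + 1/8·π_3 + 1/4·π_4 + 1/4·π_5
  π_2 = 1/4·π_0 + 1/8·π_1 + 1/4·π_2 + 1/8·π_3 + 1/8·π_4 + 1/8·π_5
  π_3 = 1/8·π_0 + 1/8·π_1 + 1/4·π_2 + 1/8·π_3 + 1/4·π_4 + 1/8·π_5
  π_4 = 1/8·π_0 + 1/4·π_1 + 1/8·π_2 + 1/8·π_3 + 1/8·π_4 + 1/4·π_5
  normalize: π_0 + π_1 + π_2 + π_3 + π_4 + π_5 = 1
Solving the linear system gives exactly π = [1/6, 1/6, 1/6, 1/6, 1/6, 1/6].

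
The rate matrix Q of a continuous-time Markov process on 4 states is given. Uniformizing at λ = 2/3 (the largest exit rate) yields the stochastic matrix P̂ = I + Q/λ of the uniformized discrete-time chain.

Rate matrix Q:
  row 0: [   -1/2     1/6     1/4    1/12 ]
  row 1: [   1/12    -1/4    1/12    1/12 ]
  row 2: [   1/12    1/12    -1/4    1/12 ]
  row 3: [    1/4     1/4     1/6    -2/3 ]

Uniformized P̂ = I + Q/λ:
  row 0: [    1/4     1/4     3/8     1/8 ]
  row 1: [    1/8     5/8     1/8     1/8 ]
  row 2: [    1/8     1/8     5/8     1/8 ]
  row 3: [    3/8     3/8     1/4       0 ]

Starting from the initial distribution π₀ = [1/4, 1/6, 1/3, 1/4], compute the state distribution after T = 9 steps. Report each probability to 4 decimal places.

t=0: π = [0.2500, 0.1667, 0.3333, 0.2500]
t=1: π = [0.2188, 0.3021, 0.3854, 0.0938]
t=2: π = [0.1758, 0.3268, 0.3841, 0.1133]
t=3: π = [0.1753, 0.3387, 0.3752, 0.1108]
t=4: π = [0.1746, 0.3440, 0.3703, 0.1111]
t=5: π = [0.1746, 0.3466, 0.3677, 0.1111]
t=6: π = [0.1746, 0.3479, 0.3664, 0.1111]
t=7: π = [0.1746, 0.3486, 0.3657, 0.1111]
t=8: π = [0.1746, 0.3489, 0.3654, 0.1111]
t=9: π = [0.1746, 0.3490, 0.3652, 0.1111]

π = [0.1746, 0.3490, 0.3652, 0.1111]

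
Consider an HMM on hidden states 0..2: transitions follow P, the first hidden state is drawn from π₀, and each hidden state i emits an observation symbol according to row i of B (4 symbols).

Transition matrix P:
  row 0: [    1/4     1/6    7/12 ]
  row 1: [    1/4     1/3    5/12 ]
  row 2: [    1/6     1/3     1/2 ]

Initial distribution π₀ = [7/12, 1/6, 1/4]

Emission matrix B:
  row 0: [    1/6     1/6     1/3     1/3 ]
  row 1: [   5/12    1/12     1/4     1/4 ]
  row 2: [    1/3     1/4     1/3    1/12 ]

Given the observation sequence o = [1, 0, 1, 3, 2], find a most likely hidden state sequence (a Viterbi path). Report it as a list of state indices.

t=0: δ = [9.722e-02, 1.389e-02, 6.250e-02]  (obs o_0=1)
t=1: δ = [4.051e-03, 8.681e-03, 1.890e-02]  ψ = [0, 2, 0]  (obs o_1=0)
t=2: δ = [5.251e-04, 5.251e-04, 2.363e-03]  ψ = [2, 2, 2]  (obs o_2=1)
t=3: δ = [1.313e-04, 1.969e-04, 9.846e-05]  ψ = [2, 2, 2]  (obs o_3=3)
t=4: δ = [1.641e-05, 1.641e-05, 2.735e-05]  ψ = [1, 1, 1]  (obs o_4=2)
backtrack: best end state = 2; path = [0, 2, 2, 1, 2]

path = [0, 2, 2, 1, 2]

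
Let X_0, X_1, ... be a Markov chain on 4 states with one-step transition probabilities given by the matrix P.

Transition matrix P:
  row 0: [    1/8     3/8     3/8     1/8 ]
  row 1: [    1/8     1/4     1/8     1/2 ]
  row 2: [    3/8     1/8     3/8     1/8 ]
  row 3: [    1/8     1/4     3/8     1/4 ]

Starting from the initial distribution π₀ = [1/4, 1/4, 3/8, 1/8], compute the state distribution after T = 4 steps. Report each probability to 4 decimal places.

t=0: π = [0.2500, 0.2500, 0.3750, 0.1250]
t=1: π = [0.2188, 0.2344, 0.3125, 0.2344]
t=2: π = [0.2031, 0.2383, 0.3164, 0.2422]
t=3: π = [0.2041, 0.2358, 0.3154, 0.2446]
t=4: π = [0.2039, 0.2361, 0.3160, 0.2440]

π = [0.2039, 0.2361, 0.3160, 0.2440]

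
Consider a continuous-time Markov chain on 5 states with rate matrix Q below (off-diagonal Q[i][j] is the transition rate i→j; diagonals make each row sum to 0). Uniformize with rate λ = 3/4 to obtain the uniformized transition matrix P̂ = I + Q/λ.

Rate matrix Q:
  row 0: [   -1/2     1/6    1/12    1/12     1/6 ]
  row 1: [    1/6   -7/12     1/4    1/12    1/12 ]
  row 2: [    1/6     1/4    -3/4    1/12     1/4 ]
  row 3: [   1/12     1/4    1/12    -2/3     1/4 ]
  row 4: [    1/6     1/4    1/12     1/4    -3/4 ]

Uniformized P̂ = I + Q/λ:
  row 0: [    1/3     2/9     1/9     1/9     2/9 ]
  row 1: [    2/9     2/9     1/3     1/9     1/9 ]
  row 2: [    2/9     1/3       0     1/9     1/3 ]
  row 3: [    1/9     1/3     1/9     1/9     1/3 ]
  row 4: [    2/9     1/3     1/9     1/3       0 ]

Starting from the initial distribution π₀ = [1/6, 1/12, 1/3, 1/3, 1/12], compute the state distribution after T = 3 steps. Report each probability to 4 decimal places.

t=0: π = [0.1667, 0.0833, 0.3333, 0.3333, 0.0833]
t=1: π = [0.2037, 0.3056, 0.0926, 0.1296, 0.2685]
t=2: π = [0.2305, 0.2767, 0.1687, 0.1708, 0.1533]
t=3: π = [0.2289, 0.2770, 0.1539, 0.1452, 0.1951]

π = [0.2289, 0.2770, 0.1539, 0.1452, 0.1951]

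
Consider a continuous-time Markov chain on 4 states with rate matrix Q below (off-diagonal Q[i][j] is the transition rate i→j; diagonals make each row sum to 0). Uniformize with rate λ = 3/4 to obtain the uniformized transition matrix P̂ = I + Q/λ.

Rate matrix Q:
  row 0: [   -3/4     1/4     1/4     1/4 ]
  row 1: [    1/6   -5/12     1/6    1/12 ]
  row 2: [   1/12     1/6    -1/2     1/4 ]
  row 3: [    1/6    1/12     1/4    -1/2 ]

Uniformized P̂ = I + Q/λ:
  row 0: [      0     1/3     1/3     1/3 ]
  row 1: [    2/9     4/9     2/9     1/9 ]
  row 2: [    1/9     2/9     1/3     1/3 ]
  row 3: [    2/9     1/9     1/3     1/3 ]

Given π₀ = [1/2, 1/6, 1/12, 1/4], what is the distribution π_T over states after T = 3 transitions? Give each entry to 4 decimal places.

t=0: π = [0.5000, 0.1667, 0.0833, 0.2500]
t=1: π = [0.1019, 0.2870, 0.3148, 0.2963]
t=2: π = [0.1646, 0.2644, 0.3014, 0.2695]
t=3: π = [0.1521, 0.2693, 0.3040, 0.2746]

π = [0.1521, 0.2693, 0.3040, 0.2746]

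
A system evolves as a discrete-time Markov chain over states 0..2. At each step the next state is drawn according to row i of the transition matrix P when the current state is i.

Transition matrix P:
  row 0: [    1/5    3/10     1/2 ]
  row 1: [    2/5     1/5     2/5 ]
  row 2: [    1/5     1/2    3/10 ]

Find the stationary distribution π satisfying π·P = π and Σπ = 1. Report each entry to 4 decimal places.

π = [0.2687, 0.3433, 0.3881]

Balance equations π_j = Σ_i π_i·P[i][j]:
  π_0 = 1/5·π_0 + 2/5·π_1 + 1/5·π_2
  π_1 = 3/10·π_0 + 1/5·π_1 + 1/2·π_2
  normalize: π_0 + π_1 + π_2 = 1
Solving the linear system gives exactly π = [18/67, 23/67, 26/67].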